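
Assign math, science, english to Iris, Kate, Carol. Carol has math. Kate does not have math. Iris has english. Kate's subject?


From clues:
  Carol → math
  Iris → english
By elimination, Kate gets the remaining.

science


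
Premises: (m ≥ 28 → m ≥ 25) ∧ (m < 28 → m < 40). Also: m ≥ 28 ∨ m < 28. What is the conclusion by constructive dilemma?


Constructive dilemma: (P → Q) ∧ (R → S), P ∨ R ⊢ Q ∨ S
Premise 1: m ≥ 28 → m ≥ 25
Premise 2: m < 28 → m < 40
Premise 3: m ≥ 28 ∨ m < 28
Case 1: Assuming m ≥ 28, then by Premise 1, m ≥ 25.
Case 2: Assuming m < 28, then by Premise 2, m < 40.
Since one of m ≥ 28 or m < 28 must hold, we get m ≥ 25 or m < 40.

m ≥ 25 or m < 40.


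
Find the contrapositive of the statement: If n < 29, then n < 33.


Original: If n < 29, then n < 33
Contrapositive: If ¬Q, then ¬P
Negate Q: not (n < 33)
Negate P: not (n < 29)

If not (n < 33), then not (n < 29).


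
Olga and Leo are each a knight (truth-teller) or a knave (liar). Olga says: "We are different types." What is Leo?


Olga says: "We are different types."
Case 1: Olga is a Knight (truth-teller)
  Statement is true → they ARE different → Leo is a Knave
Case 2: Olga is a Knave (liar)
  Statement is false → they are NOT different → Leo is a Knave
In both cases, Leo is a Knave.

Knave


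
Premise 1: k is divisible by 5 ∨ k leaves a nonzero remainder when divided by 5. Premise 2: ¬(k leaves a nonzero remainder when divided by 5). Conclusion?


Disjunctive syllogism: P ∨ Q, ¬P ⊢ Q
Disjunction: k is divisible by 5 ∨ k leaves a nonzero remainder when divided by 5
We know it is not the case that k leaves a nonzero remainder when divided by 5.
By disjunctive syllogism, the other disjunct must be true.

k is divisible by 5


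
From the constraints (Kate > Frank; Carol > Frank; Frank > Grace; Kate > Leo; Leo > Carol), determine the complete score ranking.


Constraints: Kate > Frank; Carol > Frank; Frank > Grace; Kate > Leo; Leo > Carol
Method: at each step, the next-highest is the one remaining person who never appears on the smaller side of a constraint between remaining people.
  Step 1: remaining {Grace, Kate, Leo, Carol, Frank}; on the smaller side: {Grace, Leo, Carol, Frank} → Kate is next (Kate > Frank; Kate > Leo).
  Step 2: remaining {Grace, Leo, Carol, Frank}; on the smaller side: {Grace, Carol, Frank} → Leo is next (Leo > Carol).
  Step 3: remaining {Grace, Carol, Frank}; on the smaller side: {Grace, Frank} → Carol is next (Carol > Frank).
  Step 4: remaining {Grace, Frank}; on the smaller side: {Grace} → Frank is next (Frank > Grace).
  Step 5: only Grace remains → lowest.
Final ranking (highest to lowest):

Kate > Leo > Carol > Frank > Grace


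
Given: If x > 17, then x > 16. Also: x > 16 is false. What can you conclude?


Modus tollens: P → Q, ¬Q ⊢ ¬P
P: x > 17
Q: x > 16
We have P → Q and Q is false.
By modus tollens, P must be false.

It is not the case that x > 17


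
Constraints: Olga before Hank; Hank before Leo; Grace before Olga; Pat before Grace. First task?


Constraints: Olga before Hank; Hank before Leo; Grace before Olga; Pat before Grace
The first task can have nothing scheduled before it, so it must never appear on the right of a 'before'.
Tasks appearing after some 'before': Hank, Leo, Olga, Grace.
The only task not in that list is Pat → it is first.

Pat


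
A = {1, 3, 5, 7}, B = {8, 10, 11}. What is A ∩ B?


A = {1, 3, 5, 7}
B = {8, 10, 11}
Operation: intersection
Elements in both: none

∅


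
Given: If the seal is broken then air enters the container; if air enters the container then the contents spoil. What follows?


Hypothetical syllogism: P → Q, Q → R ⊢ P → R
Premise 1: the seal is broken → air enters the container
Premise 2: air enters the container → the contents spoil
Chain the implications: the middle term (air enters the container) links the two.
Conclusion: If the seal is broken, then the contents spoil.

If the seal is broken, then the contents spoil.


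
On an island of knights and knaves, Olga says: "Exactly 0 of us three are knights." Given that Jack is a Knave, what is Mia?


Olga claims exactly 0 knights among Olga, Jack, Mia.
Given: Jack is a Knave.

Case 1: Olga is a Knight (tells truth)
  Then exactly 0 of the three are knights.
  Counting Olga, Jack: 1 knight(s) so far. Need -1 more → impossible.
Case 2: Olga is a Knave (lies)
  Then the count is NOT 0.
  If Mia = Knave, count = 0 = 0 → claim would be true, contradicts lie.
  If Mia = Knight, count = 1 ≠ 0 → lie confirmed ✓

Mia is a Knight.

Knight


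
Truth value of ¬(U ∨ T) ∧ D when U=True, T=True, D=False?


U = True, T = True, D = False
Expression: ¬(U ∨ T) ∧ D
Step 1: U ∨ T = True OR True = True
Step 2: ¬(U ∨ T) = NOT True = False
Step 3: (False) ∧ D = False AND False = False

False


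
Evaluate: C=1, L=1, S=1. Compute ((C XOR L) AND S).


C XOR L = 1^1 = 0
0 AND 1 = 0

0


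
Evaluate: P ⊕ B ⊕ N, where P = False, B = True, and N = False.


P = False, B = True, N = False
Step 1: P ⊕ B = False XOR True = True
Step 2: True ⊕ N = True XOR False = True
XOR is true when an odd number of operands are true.

True


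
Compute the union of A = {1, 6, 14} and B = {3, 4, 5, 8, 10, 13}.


A = {1, 6, 14}
B = {3, 4, 5, 8, 10, 13}
Operation: union
All elements combined: 1, 3, 4, 5, 6, 8, 10, 13, 14

{1, 3, 4, 5, 6, 8, 10, 13, 14}


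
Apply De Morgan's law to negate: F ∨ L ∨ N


De Morgan's law: ¬(P ∨ Q ∨ R) ≡ ¬P ∧ ¬Q ∧ ¬R
¬(F ∨ L ∨ N) = ¬F ∧ ¬L ∧ ¬N

¬F ∧ ¬L ∧ ¬N


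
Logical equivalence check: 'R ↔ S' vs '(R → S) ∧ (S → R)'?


Expression 1: R ↔ S
Expression 2: (R → S) ∧ (S → R)
Truth table (R S | Expr1 Expr2):
  T T |   T     T
  T F |   F     F
  F T |   F     F
  F F |   T     T
All 4 rows agree, so the expressions are logically equivalent.

Yes


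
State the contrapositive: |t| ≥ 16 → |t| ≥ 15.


Original: If |t| ≥ 16, then |t| ≥ 15
Contrapositive: If ¬Q, then ¬P
Negate Q: not (|t| ≥ 15)
Negate P: not (|t| ≥ 16)

If not (|t| ≥ 15), then not (|t| ≥ 16).


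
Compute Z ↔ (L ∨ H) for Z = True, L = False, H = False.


Z = True, L = False, H = False
Step 1: L ∨ H = False OR False = False
Step 2: Z ↔ (False): true when both sides have same truth value.
Result: True ↔ False = False

False


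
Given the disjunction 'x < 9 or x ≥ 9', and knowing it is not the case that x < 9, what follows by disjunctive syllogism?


Disjunctive syllogism: P ∨ Q, ¬P ⊢ Q
Disjunction: x < 9 ∨ x ≥ 9
We know it is not the case that x < 9.
By disjunctive syllogism, the other disjunct must be true.

x ≥ 9


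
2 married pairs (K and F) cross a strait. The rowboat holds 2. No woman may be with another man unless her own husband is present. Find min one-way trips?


Label couples K and F.
1. WK+WF → (far: WK,WF; near: HK,HF)
2. WK ←   (far: WF; near: HK,HF,WK)
3. HK+HF → (far: HK,HF,WF; near: WK)
4. HK ←   (far: HF,WF; near: HK,WK)  — HK returns, since WK is alone on near bank
5. HK+WK → (far: all four; near: empty)
Every state respects the constraint.
Minimum trips = 5

5


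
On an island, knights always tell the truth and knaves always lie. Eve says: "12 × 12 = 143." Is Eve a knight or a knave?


Statement: "12 × 12 = 143."
Actual: 12 × 12 = 144
Claimed: 143
Statement is FALSE → Eve lies → Knave

Knave


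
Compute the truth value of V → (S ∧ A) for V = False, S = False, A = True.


V = False, S = False, A = True
Step 1: S ∧ A = False AND True = False
Step 2: V → (False): false only when V=True and consequent=False.
Result: True

True


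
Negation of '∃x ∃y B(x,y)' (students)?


Original: ∃x ∃y B(x,y)
Rule: ¬∀→∃, ¬∃→∀, negate predicate.
Negation: ∀x ∀y ¬B(x,y)

∀x ∀y ¬B(x,y)


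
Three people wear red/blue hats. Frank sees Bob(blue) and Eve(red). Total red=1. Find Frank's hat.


Total red = 1, seen red = 1
Own red = 1 - 1 = 0
Frank's hat is blue.

blue


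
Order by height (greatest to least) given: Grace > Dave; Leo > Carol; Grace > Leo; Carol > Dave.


Constraints: Grace > Dave; Leo > Carol; Grace > Leo; Carol > Dave
Method: at each step, the next-highest is the one remaining person who never appears on the smaller side of a constraint between remaining people.
  Step 1: remaining {Grace, Carol, Leo, Dave}; on the smaller side: {Carol, Leo, Dave} → Grace is next (Grace > Dave; Grace > Leo).
  Step 2: remaining {Carol, Leo, Dave}; on the smaller side: {Carol, Dave} → Leo is next (Leo > Carol).
  Step 3: remaining {Carol, Dave}; on the smaller side: {Dave} → Carol is next (Carol > Dave).
  Step 4: only Dave remains → lowest.
Final ranking (highest to lowest):

Grace > Leo > Carol > Dave


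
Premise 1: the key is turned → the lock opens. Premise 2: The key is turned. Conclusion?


Modus ponens: P → Q, P ⊢ Q
P: the key is turned
Q: the lock opens
We have P → Q and P is true.
By modus ponens, Q must be true.

The lock opens


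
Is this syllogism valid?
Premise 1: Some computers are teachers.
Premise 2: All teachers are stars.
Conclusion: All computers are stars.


Premise 1: Some computers are teachers.
Premise 2: All teachers are stars.
Conclusion: All computers are stars.
Fallacy: illicit minor. The minor term (computers) is distributed in the conclusion ('All computers ...') but undistributed in its premise ('Some computers are teachers' doesn't cover all computers).
Only 'Some computers are stars' follows, not 'All'.

Invalid


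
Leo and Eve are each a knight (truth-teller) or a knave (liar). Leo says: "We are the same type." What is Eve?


Leo says: "We are the same type."
Case 1: Leo is a Knight (truth-teller)
  Statement is true → they ARE the same → Eve is also a Knight
Case 2: Leo is a Knave (liar)
  Statement is false → they are NOT the same → Eve is a Knight
In both cases, Eve is a Knight.

Knight


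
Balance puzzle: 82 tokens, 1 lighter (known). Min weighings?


Each weighing has 3 outcomes (left heavy / balance / right heavy), so k weighings distinguish at most 3^k cases; splitting into three near-equal groups achieves this.
Need 3^k ≥ 82: 3^4 = 81 < 82 ≤ 3^5 = 243
k = ⌈log₃(82)⌉ = 5

5


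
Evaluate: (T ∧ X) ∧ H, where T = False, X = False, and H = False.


T = False, X = False, H = False
Step 1: T ∧ X = False AND False = False
Step 2: False ∧ H = False AND False = False
AND is true only when ALL operands are true.

False


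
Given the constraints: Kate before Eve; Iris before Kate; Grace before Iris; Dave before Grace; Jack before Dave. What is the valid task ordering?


Constraints: Kate before Eve; Iris before Kate; Grace before Iris; Dave before Grace; Jack before Dave
Method: repeatedly schedule the remaining task that has no remaining task required before it.
  Step 1: remaining {Jack, Iris, Grace, Kate, Eve, Dave}; every task except Jack still has a predecessor pending → schedule Jack.
  Step 2: remaining {Iris, Grace, Kate, Eve, Dave}; every task except Dave still has a predecessor pending → schedule Dave.
  Step 3: remaining {Iris, Grace, Kate, Eve}; every task except Grace still has a predecessor pending → schedule Grace.
  Step 4: remaining {Iris, Kate, Eve}; every task except Iris still has a predecessor pending → schedule Iris.
  Step 5: remaining {Kate, Eve}; every task except Kate still has a predecessor pending → schedule Kate.
  Step 6: only Eve remains → schedule Eve.
Resulting order:

Jack → Dave → Grace → Iris → Kate → Eve


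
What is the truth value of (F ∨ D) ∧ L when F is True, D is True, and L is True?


F = True, D = True, L = True
Step 1: F ∨ D = True OR True = True
Step 2: True ∧ L = True AND True = True
OR is true when at least one operand is true; AND requires both.

True


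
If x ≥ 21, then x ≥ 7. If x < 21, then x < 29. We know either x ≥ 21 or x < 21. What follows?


Constructive dilemma: (P → Q) ∧ (R → S), P ∨ R ⊢ Q ∨ S
Premise 1: x ≥ 21 → x ≥ 7
Premise 2: x < 21 → x < 29
Premise 3: x ≥ 21 ∨ x < 21
Case 1: Assuming x ≥ 21, then by Premise 1, x ≥ 7.
Case 2: Assuming x < 21, then by Premise 2, x < 29.
Since one of x ≥ 21 or x < 21 must hold, we get x ≥ 7 or x < 29.

x ≥ 7 or x < 29.


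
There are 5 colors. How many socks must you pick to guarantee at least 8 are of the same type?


Pigeonhole: to guarantee k in one of n categories, need (k-1)×n + 1.
k = 8, n = 5
Minimum = (8-1) × 5 + 1 = 7 × 5 + 1

36


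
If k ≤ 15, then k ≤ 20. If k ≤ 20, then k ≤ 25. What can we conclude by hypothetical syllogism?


Hypothetical syllogism: P → Q, Q → R ⊢ P → R
Premise 1: k ≤ 15 → k ≤ 20
Premise 2: k ≤ 20 → k ≤ 25
Chain the implications: the middle term (k ≤ 20) links the two.
Conclusion: If k ≤ 15, then k ≤ 25.

If k ≤ 15, then k ≤ 25.


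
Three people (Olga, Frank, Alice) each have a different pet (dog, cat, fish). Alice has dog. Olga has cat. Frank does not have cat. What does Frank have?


From clues:
  Alice → dog
  Olga → cat
By elimination, Frank gets the remaining.

fish


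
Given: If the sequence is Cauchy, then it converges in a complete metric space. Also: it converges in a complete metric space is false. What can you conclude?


Modus tollens: P → Q, ¬Q ⊢ ¬P
P: the sequence is Cauchy
Q: it converges in a complete metric space
We have P → Q and Q is false.
By modus tollens, P must be false.

It is not the case that the sequence is Cauchy


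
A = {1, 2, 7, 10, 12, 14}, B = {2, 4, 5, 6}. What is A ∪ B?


A = {1, 2, 7, 10, 12, 14}
B = {2, 4, 5, 6}
Operation: union
All elements combined: 1, 2, 4, 5, 6, 7, 10, 12, 14

{1, 2, 4, 5, 6, 7, 10, 12, 14}


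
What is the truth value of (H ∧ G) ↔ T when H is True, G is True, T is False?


H = True, G = True, T = False
Step 1: H ∧ G = True AND True = True
Step 2: (True) ↔ T: true when both sides have same truth value.
Result: True ↔ False = False

False


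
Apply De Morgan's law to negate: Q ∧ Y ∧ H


De Morgan's law: ¬(P ∧ Q ∧ R) ≡ ¬P ∨ ¬Q ∨ ¬R
¬(Q ∧ Y ∧ H) = ¬Q ∨ ¬Y ∨ ¬H

¬Q ∨ ¬Y ∨ ¬H


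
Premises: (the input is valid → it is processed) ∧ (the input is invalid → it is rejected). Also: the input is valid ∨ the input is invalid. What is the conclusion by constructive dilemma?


Constructive dilemma: (P → Q) ∧ (R → S), P ∨ R ⊢ Q ∨ S
Premise 1: the input is valid → it is processed
Premise 2: the input is invalid → it is rejected
Premise 3: the input is valid ∨ the input is invalid
Case 1: Assuming the input is valid, then by Premise 1, it is processed.
Case 2: Assuming the input is invalid, then by Premise 2, it is rejected.
Since one of the input is valid or the input is invalid must hold, we get it is processed or it is rejected.

It is processed or it is rejected.


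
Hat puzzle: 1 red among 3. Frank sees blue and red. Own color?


Total red = 1, seen red = 1
Own red = 1 - 1 = 0
Frank's hat is blue.

blue


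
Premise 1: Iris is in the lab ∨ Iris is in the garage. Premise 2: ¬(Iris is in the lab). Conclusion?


Disjunctive syllogism: P ∨ Q, ¬P ⊢ Q
Disjunction: Iris is in the lab ∨ Iris is in the garage
We know it is not the case that Iris is in the lab.
By disjunctive syllogism, the other disjunct must be true.

Iris is in the garage


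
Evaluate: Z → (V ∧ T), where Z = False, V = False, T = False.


Z = False, V = False, T = False
Step 1: V ∧ T = False AND False = False
Step 2: Z → (False): false only when Z=True and consequent=False.
Result: True

True


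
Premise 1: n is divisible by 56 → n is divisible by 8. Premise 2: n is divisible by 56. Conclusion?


Modus ponens: P → Q, P ⊢ Q
P: n is divisible by 56
Q: n is divisible by 8
We have P → Q and P is true.
By modus ponens, Q must be true.

n is divisible by 8


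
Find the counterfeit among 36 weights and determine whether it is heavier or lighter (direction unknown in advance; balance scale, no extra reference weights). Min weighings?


Let n = 36. 72 possibilities (n weights × lighter/heavier); each weighing has 3 outcomes.
Bound for k weighings: say the first weighing puts j weights on each pan. If it tips, the 2j weighed weights remain suspects (each with a known direction) and k-1 weighings give 3^(k-1) outcomes; 3^(k-1) is odd, so 2j ≤ 3^(k-1) - 1. If it balances, the n - 2j unweighed weights remain with direction unknown: 2(n - 2j) ≤ 3^(k-1) - 1 by the same parity argument. Adding, n ≤ (3^(k-1) - 1) + (3^(k-1) - 1)/2 = (3^k - 3)/2, and the classical three-group strategy achieves this (3 weights in 2 weighings, 12 in 3, 39 in 4, 120 in 5).
So we need the smallest k with (3^k - 3)/2 ≥ 36.
k = 3: (3^3 - 3)/2 = 12 < 36 ✗
k = 4: (3^4 - 3)/2 = 39 ≥ 36 ✓

4


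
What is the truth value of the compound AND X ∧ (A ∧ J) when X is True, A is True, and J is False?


X = True, A = True, J = False
Step 1: A ∧ J = True AND False = False
Step 2: X ∧ False = True AND False = False
AND is true only when ALL operands are true.

False


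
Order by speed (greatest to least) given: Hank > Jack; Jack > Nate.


Constraints: Hank > Jack; Jack > Nate
Method: at each step, the next-highest is the one remaining person who never appears on the smaller side of a constraint between remaining people.
  Step 1: remaining {Jack, Nate, Hank}; on the smaller side: {Jack, Nate} → Hank is next (Hank > Jack).
  Step 2: remaining {Jack, Nate}; on the smaller side: {Nate} → Jack is next (Jack > Nate).
  Step 3: only Nate remains → lowest.
Final ranking (highest to lowest):

Hank > Jack > Nate


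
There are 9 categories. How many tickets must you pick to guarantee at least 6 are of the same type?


Pigeonhole: to guarantee k in one of n categories, need (k-1)×n + 1.
k = 6, n = 9
Minimum = (6-1) × 9 + 1 = 5 × 9 + 1

46


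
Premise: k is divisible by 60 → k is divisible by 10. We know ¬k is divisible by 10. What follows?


Modus tollens: P → Q, ¬Q ⊢ ¬P
P: k is divisible by 60
Q: k is divisible by 10
We have P → Q and Q is false.
By modus tollens, P must be false.

It is not the case that k is divisible by 60


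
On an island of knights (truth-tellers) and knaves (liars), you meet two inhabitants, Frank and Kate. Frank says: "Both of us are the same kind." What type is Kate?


Frank says: "Both of us are the same kind."
Case 1: Frank is a Knight (truth-teller)
  Statement is true → they ARE the same → Kate is also a Knight
Case 2: Frank is a Knave (liar)
  Statement is false → they are NOT the same → Kate is a Knight
In both cases, Kate is a Knight.

Knight


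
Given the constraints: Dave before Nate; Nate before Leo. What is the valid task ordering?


Constraints: Dave before Nate; Nate before Leo
Method: repeatedly schedule the remaining task that has no remaining task required before it.
  Step 1: remaining {Leo, Nate, Dave}; every task except Dave still has a predecessor pending → schedule Dave.
  Step 2: remaining {Leo, Nate}; every task except Nate still has a predecessor pending → schedule Nate.
  Step 3: only Leo remains → schedule Leo.
Resulting order:

Dave → Nate → Leo


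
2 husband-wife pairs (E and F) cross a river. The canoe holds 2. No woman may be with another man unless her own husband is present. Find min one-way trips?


Label couples E and F.
1. WE+WF → (far: WE,WF; near: HE,HF)
2. WE ←   (far: WF; near: HE,HF,WE)
3. HE+HF → (far: HE,HF,WF; near: WE)
4. HE ←   (far: HF,WF; near: HE,WE)  — HE returns, since WE is alone on near bank
5. HE+WE → (far: all four; near: empty)
Every state respects the constraint.
Minimum trips = 5

5


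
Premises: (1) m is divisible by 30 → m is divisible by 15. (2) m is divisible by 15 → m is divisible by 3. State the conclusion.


Hypothetical syllogism: P → Q, Q → R ⊢ P → R
Premise 1: m is divisible by 30 → m is divisible by 15
Premise 2: m is divisible by 15 → m is divisible by 3
Chain the implications: the middle term (m is divisible by 15) links the two.
Conclusion: If m is divisible by 30, then m is divisible by 3.

If m is divisible by 30, then m is divisible by 3.


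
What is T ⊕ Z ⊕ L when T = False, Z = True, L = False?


T = False, Z = True, L = False
Step 1: T ⊕ Z = False XOR True = True
Step 2: True ⊕ L = True XOR False = True
XOR is true when an odd number of operands are true.

True


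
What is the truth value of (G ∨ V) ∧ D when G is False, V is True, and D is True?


G = False, V = True, D = True
Step 1: G ∨ V = False OR True = True
Step 2: True ∧ D = True AND True = True
OR is true when at least one operand is true; AND requires both.

True


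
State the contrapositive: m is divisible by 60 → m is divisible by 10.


Original: If m is divisible by 60, then m is divisible by 10
Contrapositive: If ¬Q, then ¬P
Negate Q: not (m is divisible by 10)
Negate P: not (m is divisible by 60)

If not (m is divisible by 10), then not (m is divisible by 60).


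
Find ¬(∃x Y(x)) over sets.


Original: ∃x Y(x)
Rule: ¬∀→∃, ¬∃→∀, negate predicate.
Negation: ∀x ¬Y(x)

∀x ¬Y(x)


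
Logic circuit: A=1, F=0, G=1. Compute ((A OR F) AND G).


A OR F = 1|0 = 1
1 AND 1 = 1

1


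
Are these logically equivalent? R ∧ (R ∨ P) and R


Expression 1: R ∧ (R ∨ P)
Expression 2: R
Truth table (R P | Expr1 Expr2):
  T T |   T     T
  T F |   T     T
  F T |   F     F
  F F |   F     F
All 4 rows agree, so the expressions are logically equivalent.

Yes


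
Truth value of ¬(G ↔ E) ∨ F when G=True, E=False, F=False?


G = True, E = False, F = False
Expression: ¬(G ↔ E) ∨ F
Step 1: G ↔ E = (True iff False) = False
Step 2: ¬(G ↔ E) = NOT False = True
Step 3: (True) ∨ F = True OR False = True

True


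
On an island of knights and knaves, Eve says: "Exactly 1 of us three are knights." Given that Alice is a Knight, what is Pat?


Eve claims exactly 1 knights among Eve, Alice, Pat.
Given: Alice is a Knight.

Case 1: Eve is a Knight (tells truth)
  Then exactly 1 of the three are knights.
  Counting Eve, Alice: 2 knight(s) so far. Need -1 more → impossible.
Case 2: Eve is a Knave (lies)
  Then the count is NOT 1.
  If Pat = Knave, count = 1 = 1 → claim would be true, contradicts lie.
  If Pat = Knight, count = 2 ≠ 1 → lie confirmed ✓

Pat is a Knight.

Knight


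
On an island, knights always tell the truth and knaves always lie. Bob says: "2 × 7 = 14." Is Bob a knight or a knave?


Statement: "2 × 7 = 14."
Actual: 2 × 7 = 14
Claimed: 14
Statement is TRUE → Bob tells the truth → Knight

Knight


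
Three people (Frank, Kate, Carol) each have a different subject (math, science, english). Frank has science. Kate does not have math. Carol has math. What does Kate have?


From clues:
  Carol → math
  Frank → science
By elimination, Kate gets the remaining.

english


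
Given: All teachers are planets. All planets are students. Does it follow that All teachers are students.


Premise 1: All teachers are planets.
Premise 2: All planets are students.
Conclusion: All teachers are students.
Barbara syllogism (AAA-1): All A are B, All B are C → All A are C.
Middle term (planets) distributed in premise 2.

Valid


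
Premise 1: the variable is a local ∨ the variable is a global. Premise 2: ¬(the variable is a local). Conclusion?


Disjunctive syllogism: P ∨ Q, ¬P ⊢ Q
Disjunction: the variable is a local ∨ the variable is a global
We know it is not the case that the variable is a local.
By disjunctive syllogism, the other disjunct must be true.

The variable is a global


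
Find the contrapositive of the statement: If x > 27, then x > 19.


Original: If x > 27, then x > 19
Contrapositive: If ¬Q, then ¬P
Negate Q: not (x > 19)
Negate P: not (x > 27)

If not (x > 19), then not (x > 27).


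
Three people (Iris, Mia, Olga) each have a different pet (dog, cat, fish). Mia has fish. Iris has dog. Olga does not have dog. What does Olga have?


From clues:
  Iris → dog
  Mia → fish
By elimination, Olga gets the remaining.

cat


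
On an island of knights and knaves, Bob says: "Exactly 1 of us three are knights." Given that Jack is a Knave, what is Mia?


Bob claims exactly 1 knights among Bob, Jack, Mia.
Given: Jack is a Knave.

Case 1: Bob is a Knight (tells truth)
  Then exactly 1 of the three are knights.
  Counting Bob, Jack: 1 knight(s) so far. Need 0 more → Mia = Knave.
Case 2: Bob is a Knave (lies)
  Then the count is NOT 1.
  If Mia = Knight, count = 1 = 1 → claim would be true, contradicts lie.
  If Mia = Knave, count = 0 ≠ 1 → lie confirmed ✓

Mia is a Knave.

Knave


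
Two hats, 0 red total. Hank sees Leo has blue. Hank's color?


Total red = 0, Leo = blue
Red accounted for: 0
Remaining for Hank: 0
Hank's hat is blue.

blue


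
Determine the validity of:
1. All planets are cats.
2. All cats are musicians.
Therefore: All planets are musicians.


Premise 1: All planets are cats.
Premise 2: All cats are musicians.
Conclusion: All planets are musicians.
Barbara syllogism (AAA-1): All A are B, All B are C → All A are C.
Middle term (cats) distributed in premise 2.

Valid


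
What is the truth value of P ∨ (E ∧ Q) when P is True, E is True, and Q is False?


P = True, E = True, Q = False
Step 1: E ∧ Q = True AND False = False
Step 2: P ∨ False = True OR False = True
AND evaluated first (higher precedence); then OR applied.

True


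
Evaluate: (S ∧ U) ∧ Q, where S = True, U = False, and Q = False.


S = True, U = False, Q = False
Step 1: S ∧ U = True AND False = False
Step 2: False ∧ Q = False AND False = False
AND is true only when ALL operands are true.

False


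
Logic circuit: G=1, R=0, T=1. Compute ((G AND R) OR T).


G AND R = 1&0 = 0
0 OR 1 = 1

1


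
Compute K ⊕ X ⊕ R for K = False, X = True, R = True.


K = False, X = True, R = True
Step 1: K ⊕ X = False XOR True = True
Step 2: True ⊕ R = True XOR True = False
XOR is true when an odd number of operands are true.

False


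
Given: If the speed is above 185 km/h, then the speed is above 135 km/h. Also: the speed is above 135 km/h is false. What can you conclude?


Modus tollens: P → Q, ¬Q ⊢ ¬P
P: the speed is above 185 km/h
Q: the speed is above 135 km/h
We have P → Q and Q is false.
By modus tollens, P must be false.

It is not the case that the speed is above 185 km/h


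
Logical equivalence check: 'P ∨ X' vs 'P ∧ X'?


Expression 1: P ∨ X
Expression 2: P ∧ X
Truth table (P X | Expr1 Expr2):
  T T |   T     T
  T F |   T     F   ← differ
  F T |   T     F   ← differ
  F F |   F     F
Counterexample: P=T, X=F gives Expr1 = T but Expr2 = F, so the expressions are NOT logically equivalent.

No


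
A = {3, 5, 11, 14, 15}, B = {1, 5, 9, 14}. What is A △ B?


A = {3, 5, 11, 14, 15}
B = {1, 5, 9, 14}
Operation: symmetric difference
In A only: [3, 11, 15], in B only: [1, 9]

{1, 3, 9, 11, 15}


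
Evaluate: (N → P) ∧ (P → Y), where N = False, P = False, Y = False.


N = False, P = False, Y = False
Step 1: N → P is false only when N=True and P=False. Result: True
Step 2: P → Y is false only when P=True and Y=False. Result: True
Step 3: True ∧ True = True

True


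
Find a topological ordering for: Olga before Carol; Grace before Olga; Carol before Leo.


Constraints: Olga before Carol; Grace before Olga; Carol before Leo
Method: repeatedly schedule the remaining task that has no remaining task required before it.
  Step 1: remaining {Leo, Grace, Carol, Olga}; every task except Grace still has a predecessor pending → schedule Grace.
  Step 2: remaining {Leo, Carol, Olga}; every task except Olga still has a predecessor pending → schedule Olga.
  Step 3: remaining {Leo, Carol}; every task except Carol still has a predecessor pending → schedule Carol.
  Step 4: only Leo remains → schedule Leo.
Resulting order:

Grace → Olga → Carol → Leo


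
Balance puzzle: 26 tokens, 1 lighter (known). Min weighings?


Each weighing has 3 outcomes (left heavy / balance / right heavy), so k weighings distinguish at most 3^k cases; splitting into three near-equal groups achieves this.
Need 3^k ≥ 26: 3^2 = 9 < 26 ≤ 3^3 = 27
k = ⌈log₃(26)⌉ = 3

3


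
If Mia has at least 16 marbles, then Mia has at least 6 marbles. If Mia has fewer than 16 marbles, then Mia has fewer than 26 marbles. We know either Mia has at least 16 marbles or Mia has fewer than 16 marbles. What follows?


Constructive dilemma: (P → Q) ∧ (R → S), P ∨ R ⊢ Q ∨ S
Premise 1: Mia has at least 16 marbles → Mia has at least 6 marbles
Premise 2: Mia has fewer than 16 marbles → Mia has fewer than 26 marbles
Premise 3: Mia has at least 16 marbles ∨ Mia has fewer than 16 marbles
Case 1: Assuming Mia has at least 16 marbles, then by Premise 1, Mia has at least 6 marbles.
Case 2: Assuming Mia has fewer than 16 marbles, then by Premise 2, Mia has fewer than 26 marbles.
Since one of Mia has at least 16 marbles or Mia has fewer than 16 marbles must hold, we get Mia has at least 6 marbles or Mia has fewer than 26 marbles.

Mia has at least 6 marbles or Mia has fewer than 26 marbles.


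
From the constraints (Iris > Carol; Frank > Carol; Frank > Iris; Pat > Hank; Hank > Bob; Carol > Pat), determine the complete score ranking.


Constraints: Iris > Carol; Frank > Carol; Frank > Iris; Pat > Hank; Hank > Bob; Carol > Pat
Method: at each step, the next-highest is the one remaining person who never appears on the smaller side of a constraint between remaining people.
  Step 1: remaining {Carol, Hank, Iris, Bob, Frank, Pat}; on the smaller side: {Carol, Hank, Iris, Bob, Pat} → Frank is next (Frank > Carol; Frank > Iris).
  Step 2: remaining {Carol, Hank, Iris, Bob, Pat}; on the smaller side: {Carol, Hank, Bob, Pat} → Iris is next (Iris > Carol).
  Step 3: remaining {Carol, Hank, Bob, Pat}; on the smaller side: {Hank, Bob, Pat} → Carol is next (Carol > Pat).
  Step 4: remaining {Hank, Bob, Pat}; on the smaller side: {Hank, Bob} → Pat is next (Pat > Hank).
  Step 5: remaining {Hank, Bob}; on the smaller side: {Bob} → Hank is next (Hank > Bob).
  Step 6: only Bob remains → lowest.
Final ranking (highest to lowest):

Frank > Iris > Carol > Pat > Hank > Bob


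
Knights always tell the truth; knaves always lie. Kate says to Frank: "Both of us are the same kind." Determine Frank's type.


Kate says: "Both of us are the same kind."
Case 1: Kate is a Knight (truth-teller)
  Statement is true → they ARE the same → Frank is also a Knight
Case 2: Kate is a Knave (liar)
  Statement is false → they are NOT the same → Frank is a Knight
In both cases, Frank is a Knight.

Knight


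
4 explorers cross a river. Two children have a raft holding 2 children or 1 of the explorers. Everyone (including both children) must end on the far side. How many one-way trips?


Per crossing of one of the explorers: children→, one←, one of the explorers→, one← = 4 trips
4 × 4 = 16, + 1 final children→ = 17
Minimum trips = 17

17


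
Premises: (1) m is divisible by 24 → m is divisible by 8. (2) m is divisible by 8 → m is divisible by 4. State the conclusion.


Hypothetical syllogism: P → Q, Q → R ⊢ P → R
Premise 1: m is divisible by 24 → m is divisible by 8
Premise 2: m is divisible by 8 → m is divisible by 4
Chain the implications: the middle term (m is divisible by 8) links the two.
Conclusion: If m is divisible by 24, then m is divisible by 4.

If m is divisible by 24, then m is divisible by 4.


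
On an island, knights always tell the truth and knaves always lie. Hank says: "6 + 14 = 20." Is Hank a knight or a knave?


Statement: "6 + 14 = 20."
Actual: 6 + 14 = 20
Claimed: 20
Statement is TRUE → Hank tells the truth → Knight

Knight


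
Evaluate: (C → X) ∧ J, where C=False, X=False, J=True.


C = False, X = False, J = True
Expression: (C → X) ∧ J
Step 1: C → X = False → False (false only if C=True, X=False) = True
Step 2: (True) ∧ J = True AND True = True

True


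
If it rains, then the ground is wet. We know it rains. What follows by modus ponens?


Modus ponens: P → Q, P ⊢ Q
P: it rains
Q: the ground is wet
We have P → Q and P is true.
By modus ponens, Q must be true.

The ground is wet


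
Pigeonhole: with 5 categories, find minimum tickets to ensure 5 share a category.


Pigeonhole: to guarantee k in one of n categories, need (k-1)×n + 1.
k = 5, n = 5
Minimum = (5-1) × 5 + 1 = 4 × 5 + 1

21


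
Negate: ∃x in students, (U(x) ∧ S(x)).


Original: ∃x (U(x) ∧ S(x))
Rule: ¬∀→∃, ¬∃→∀, negate predicate.
Negation: ∀x (¬U(x) ∨ ¬S(x))

∀x (¬U(x) ∨ ¬S(x))


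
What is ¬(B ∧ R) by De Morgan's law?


De Morgan's law: ¬(P ∧ Q) ≡ ¬P ∨ ¬Q
¬(B ∧ R) = ¬B ∨ ¬R

¬B ∨ ¬R


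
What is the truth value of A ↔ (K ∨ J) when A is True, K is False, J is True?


A = True, K = False, J = True
Step 1: K ∨ J = False OR True = True
Step 2: A ↔ (True): true when both sides have same truth value.
Result: True ↔ True = True

True


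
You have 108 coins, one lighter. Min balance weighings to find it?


Each weighing has 3 outcomes (left heavy / balance / right heavy), so k weighings distinguish at most 3^k cases; splitting into three near-equal groups achieves this.
Need 3^k ≥ 108: 3^4 = 81 < 108 ≤ 3^5 = 243
k = ⌈log₃(108)⌉ = 5

5


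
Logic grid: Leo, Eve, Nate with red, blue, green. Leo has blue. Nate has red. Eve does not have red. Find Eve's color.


From clues:
  Nate → red
  Leo → blue
By elimination, Eve gets the remaining.

green


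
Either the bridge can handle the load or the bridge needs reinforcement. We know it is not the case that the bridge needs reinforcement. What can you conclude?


Disjunctive syllogism: P ∨ Q, ¬P ⊢ Q
Disjunction: the bridge can handle the load ∨ the bridge needs reinforcement
We know it is not the case that the bridge needs reinforcement.
By disjunctive syllogism, the other disjunct must be true.

The bridge can handle the load


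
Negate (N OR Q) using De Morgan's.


De Morgan's law: ¬(P ∨ Q) ≡ ¬P ∧ ¬Q
¬(N ∨ Q) = ¬N ∧ ¬Q

¬N ∧ ¬Q


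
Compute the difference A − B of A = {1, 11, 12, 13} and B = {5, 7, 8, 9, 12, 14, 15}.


A = {1, 11, 12, 13}
B = {5, 7, 8, 9, 12, 14, 15}
Operation: difference A − B
In A but not B: 1, 11, 13

{1, 11, 13}


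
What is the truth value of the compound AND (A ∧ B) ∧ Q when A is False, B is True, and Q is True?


A = False, B = True, Q = True
Step 1: A ∧ B = False AND True = False
Step 2: False ∧ Q = False AND True = False
AND is true only when ALL operands are true.

False


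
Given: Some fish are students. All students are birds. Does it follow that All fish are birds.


Premise 1: Some fish are students.
Premise 2: All students are birds.
Conclusion: All fish are birds.
Fallacy: illicit minor. The minor term (fish) is distributed in the conclusion ('All fish ...') but undistributed in its premise ('Some fish are students' doesn't cover all fish).
Only 'Some fish are birds' follows, not 'All'.

Invalid


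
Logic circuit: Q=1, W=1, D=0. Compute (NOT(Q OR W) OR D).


Q OR W = 1
NOT(1) = 0
0 OR 0 = 0

0


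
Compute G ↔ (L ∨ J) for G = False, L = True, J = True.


G = False, L = True, J = True
Step 1: L ∨ J = True OR True = True
Step 2: G ↔ (True): true when both sides have same truth value.
Result: False ↔ True = False

False


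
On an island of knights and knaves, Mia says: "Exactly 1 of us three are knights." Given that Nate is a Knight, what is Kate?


Mia claims exactly 1 knights among Mia, Nate, Kate.
Given: Nate is a Knight.

Case 1: Mia is a Knight (tells truth)
  Then exactly 1 of the three are knights.
  Counting Mia, Nate: 2 knight(s) so far. Need -1 more → impossible.
Case 2: Mia is a Knave (lies)
  Then the count is NOT 1.
  If Kate = Knave, count = 1 = 1 → claim would be true, contradicts lie.
  If Kate = Knight, count = 2 ≠ 1 → lie confirmed ✓

Kate is a Knight.

Knight


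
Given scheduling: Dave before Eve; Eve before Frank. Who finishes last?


Constraints: Dave before Eve; Eve before Frank
The last task can have nothing scheduled after it, so it must never appear on the left of a 'before'.
Tasks appearing before some other task: Dave, Eve.
The only task not in that list is Frank → it is last.

Frank


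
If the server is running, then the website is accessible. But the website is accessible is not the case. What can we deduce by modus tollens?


Modus tollens: P → Q, ¬Q ⊢ ¬P
P: the server is running
Q: the website is accessible
We have P → Q and Q is false.
By modus tollens, P must be false.

It is not the case that the server is running


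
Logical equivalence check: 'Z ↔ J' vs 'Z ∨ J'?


Expression 1: Z ↔ J
Expression 2: Z ∨ J
Truth table (Z J | Expr1 Expr2):
  T T |   T     T
  T F |   F     T   ← differ
  F T |   F     T   ← differ
  F F |   T     F   ← differ
Counterexample: Z=T, J=F gives Expr1 = F but Expr2 = T, so the expressions are NOT logically equivalent.

No


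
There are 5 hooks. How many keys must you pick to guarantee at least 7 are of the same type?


Pigeonhole: to guarantee k in one of n categories, need (k-1)×n + 1.
k = 7, n = 5
Minimum = (7-1) × 5 + 1 = 6 × 5 + 1

31


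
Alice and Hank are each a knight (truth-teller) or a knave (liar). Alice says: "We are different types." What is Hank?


Alice says: "We are different types."
Case 1: Alice is a Knight (truth-teller)
  Statement is true → they ARE different → Hank is a Knave
Case 2: Alice is a Knave (liar)
  Statement is false → they are NOT different → Hank is a Knave
In both cases, Hank is a Knave.

Knave


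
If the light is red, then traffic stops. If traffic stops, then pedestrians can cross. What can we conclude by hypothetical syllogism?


Hypothetical syllogism: P → Q, Q → R ⊢ P → R
Premise 1: the light is red → traffic stops
Premise 2: traffic stops → pedestrians can cross
Chain the implications: the middle term (traffic stops) links the two.
Conclusion: If the light is red, then pedestrians can cross.

If the light is red, then pedestrians can cross.


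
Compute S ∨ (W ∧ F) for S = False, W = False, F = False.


S = False, W = False, F = False
Step 1: W ∧ F = False AND False = False
Step 2: S ∨ False = False OR False = False
AND evaluated first (higher precedence); then OR applied.

False


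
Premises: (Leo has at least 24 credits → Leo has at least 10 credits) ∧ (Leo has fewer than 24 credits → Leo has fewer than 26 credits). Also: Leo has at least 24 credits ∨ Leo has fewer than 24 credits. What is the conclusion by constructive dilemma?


Constructive dilemma: (P → Q) ∧ (R → S), P ∨ R ⊢ Q ∨ S
Premise 1: Leo has at least 24 credits → Leo has at least 10 credits
Premise 2: Leo has fewer than 24 credits → Leo has fewer than 26 credits
Premise 3: Leo has at least 24 credits ∨ Leo has fewer than 24 credits
Case 1: Assuming Leo has at least 24 credits, then by Premise 1, Leo has at least 10 credits.
Case 2: Assuming Leo has fewer than 24 credits, then by Premise 2, Leo has fewer than 26 credits.
Since one of Leo has at least 24 credits or Leo has fewer than 24 credits must hold, we get Leo has at least 10 credits or Leo has fewer than 26 credits.

Leo has at least 10 credits or Leo has fewer than 26 credits.


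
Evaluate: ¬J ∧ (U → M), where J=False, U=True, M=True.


J = False, U = True, M = True
Expression: ¬J ∧ (U → M)
Step 1: ¬J = NOT False = True
Step 2: U → M = True → True (false only if U=True, M=False) = True
Step 3: (True) ∧ (True) = True AND True = True

True
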